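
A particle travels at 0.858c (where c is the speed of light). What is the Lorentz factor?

v/c = 0.858, so (v/c)² = 0.736164
1 - (v/c)² = 0.263836
γ = 1/√(0.263836) = 1.947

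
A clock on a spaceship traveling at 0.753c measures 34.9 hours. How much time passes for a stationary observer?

Proper time Δt₀ = 34.9 hours
γ = 1/√(1 - 0.753²) = 1.5197
Δt = γΔt₀ = 1.5197 × 34.9 = 53.04 hours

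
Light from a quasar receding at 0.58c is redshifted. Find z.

β = 0.58
(1+β)/(1-β) = 1.58/0.42 = 3.762
√(3.762) = 1.9396
z = 1.9396 - 1 = 0.9396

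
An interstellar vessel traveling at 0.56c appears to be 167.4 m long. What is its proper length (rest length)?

Contracted length L = 167.4 m
γ = 1/√(1 - 0.56²) = 1.207
L₀ = γL = 1.207 × 167.4 = 202.1 m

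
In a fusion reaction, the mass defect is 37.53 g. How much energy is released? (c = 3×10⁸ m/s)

Convert mass defect: Δm = 37.53 g = 0.03753 kg
E = Δm·c² = 0.03753 × (3×10⁸)²
= 0.03753 × 9×10¹⁶ = 3.378×10¹⁵ J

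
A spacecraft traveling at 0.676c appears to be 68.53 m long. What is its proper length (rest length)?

Contracted length L = 68.53 m
γ = 1/√(1 - 0.676²) = 1.357
L₀ = γL = 1.357 × 68.53 = 93.00 m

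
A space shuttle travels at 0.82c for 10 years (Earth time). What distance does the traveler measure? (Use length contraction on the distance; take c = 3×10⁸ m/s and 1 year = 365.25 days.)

Earth distance: d = v × t = 0.82c × 10 yr = 7.7632×10¹⁶ m
γ = 1.7471
d' = d/γ = 7.7632×10¹⁶/1.7471 = 4.443×10¹⁶ m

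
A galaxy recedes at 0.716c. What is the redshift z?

β = 0.716
(1+β)/(1-β) = 1.716/0.284 = 6.042
√(6.042) = 2.458
z = 2.458 - 1 = 1.458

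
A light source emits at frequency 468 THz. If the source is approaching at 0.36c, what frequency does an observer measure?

β = v/c = 0.36
(1+β)/(1-β) = 1.36/0.64 = 2.125
Doppler factor = √(2.125) = 1.4577
f_obs = 468 × 1.4577 = 682.2 THz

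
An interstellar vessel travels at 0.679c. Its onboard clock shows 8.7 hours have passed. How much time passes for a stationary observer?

Proper time Δt₀ = 8.7 hours
γ = 1/√(1 - 0.679²) = 1.362
Δt = γΔt₀ = 1.362 × 8.7 = 11.85 hours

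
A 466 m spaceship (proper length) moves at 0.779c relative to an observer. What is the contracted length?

Proper length L₀ = 466 m
γ = 1/√(1 - 0.779²) = 1.595
L = L₀/γ = 466/1.595 = 292.2 m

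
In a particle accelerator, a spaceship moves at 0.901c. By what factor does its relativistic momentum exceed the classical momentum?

p_rel = γmv, p_class = mv
Ratio = γ = 1/√(1 - 0.901²)
= 1/√(0.188199) = 2.305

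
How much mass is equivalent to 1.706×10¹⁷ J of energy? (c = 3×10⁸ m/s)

From E = mc², we get m = E/c²
c² = (3×10⁸)² = 9×10¹⁶ m²/s²
m = 1.706×10¹⁷ / 9×10¹⁶ = 1.896 kg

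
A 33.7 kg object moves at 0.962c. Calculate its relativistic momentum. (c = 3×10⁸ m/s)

γ = 1/√(1 - 0.962²) = 3.662
v = 0.962 × 3×10⁸ = 2.886×10⁸ m/s
p = γmv = 3.662 × 33.7 × 2.886×10⁸ = 3.562×10¹⁰ kg·m/s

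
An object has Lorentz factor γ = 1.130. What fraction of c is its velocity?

From γ = 1/√(1 - v²/c²):
1/γ² = 1/1.130² = 0.7831
v²/c² = 1 - 0.7831 = 0.2169
v/c = √(0.2169) = 0.4657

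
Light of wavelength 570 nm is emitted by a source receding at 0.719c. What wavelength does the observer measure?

β = 0.719
Wavelength Doppler factor = √(1.719/0.281) = √(6.117) = 2.473
λ_obs = 570 × 2.473 = 1410 nm (redshift)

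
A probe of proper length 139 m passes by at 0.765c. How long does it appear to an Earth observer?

Proper length L₀ = 139 m
γ = 1/√(1 - 0.765²) = 1.5527
L = L₀/γ = 139/1.5527 = 89.52 m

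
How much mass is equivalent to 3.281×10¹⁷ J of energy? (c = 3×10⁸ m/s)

From E = mc², we get m = E/c²
c² = (3×10⁸)² = 9×10¹⁶ m²/s²
m = 3.281×10¹⁷ / 9×10¹⁶ = 3.646 kg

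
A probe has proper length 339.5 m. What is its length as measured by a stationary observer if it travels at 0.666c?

Proper length L₀ = 339.5 m
γ = 1/√(1 - 0.666²) = 1.34057
L = L₀/γ = 339.5/1.34057 = 253.3 m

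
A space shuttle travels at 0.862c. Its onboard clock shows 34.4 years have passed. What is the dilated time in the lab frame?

Proper time Δt₀ = 34.4 years
γ = 1/√(1 - 0.862²) = 1.9727
Δt = γΔt₀ = 1.9727 × 34.4 = 67.86 years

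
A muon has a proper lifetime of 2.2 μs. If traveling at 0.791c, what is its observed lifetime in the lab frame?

Proper lifetime τ₀ = 2.2 μs
γ = 1/√(1 - 0.791²) = 1.6345
τ = γτ₀ = 1.6345 × 2.2 μs = 3.596 μs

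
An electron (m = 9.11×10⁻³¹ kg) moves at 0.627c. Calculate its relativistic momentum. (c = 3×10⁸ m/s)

γ = 1/√(1 - 0.627²) = 1.284
v = 0.627 × 3×10⁸ = 1.881×10⁸ m/s
p = γmv = 1.284 × 9.11×10⁻³¹ × 1.881×10⁸ = 2.200×10⁻²² kg·m/s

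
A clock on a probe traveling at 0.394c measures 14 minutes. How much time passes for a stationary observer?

Proper time Δt₀ = 14 minutes
γ = 1/√(1 - 0.394²) = 1.088
Δt = γΔt₀ = 1.088 × 14 = 15.23 minutes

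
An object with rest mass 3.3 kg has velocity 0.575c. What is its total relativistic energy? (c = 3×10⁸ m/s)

γ = 1/√(1 - 0.575²) = 1.2223
mc² = 3.3 × (3×10⁸)² = 2.970×10¹⁷ J
E = γmc² = 1.2223 × 2.970×10¹⁷ = 3.630×10¹⁷ J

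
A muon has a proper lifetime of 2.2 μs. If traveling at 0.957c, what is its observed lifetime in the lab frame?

Proper lifetime τ₀ = 2.2 μs
γ = 1/√(1 - 0.957²) = 3.4472
τ = γτ₀ = 3.4472 × 2.2 μs = 7.584 μs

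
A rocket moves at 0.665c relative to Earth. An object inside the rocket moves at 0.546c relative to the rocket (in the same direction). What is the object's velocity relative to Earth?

u = (u' + v)/(1 + u'v/c²)
Numerator: 0.546 + 0.665 = 1.211
Denominator: 1 + 0.36309 = 1.36309
u = 1.211/1.36309 = 0.8884c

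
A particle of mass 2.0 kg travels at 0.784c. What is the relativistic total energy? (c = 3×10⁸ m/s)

γ = 1/√(1 - 0.784²) = 1.611
mc² = 2.0 × (3×10⁸)² = 1.800×10¹⁷ J
E = γmc² = 1.611 × 1.800×10¹⁷ = 2.900×10¹⁷ J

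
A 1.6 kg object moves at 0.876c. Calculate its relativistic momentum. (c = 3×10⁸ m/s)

γ = 1/√(1 - 0.876²) = 2.0734
v = 0.876 × 3×10⁸ = 2.628×10⁸ m/s
p = γmv = 2.0734 × 1.6 × 2.628×10⁸ = 8.718×10⁸ kg·m/s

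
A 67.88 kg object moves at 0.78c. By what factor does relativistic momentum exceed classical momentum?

p_rel = γmv, p_class = mv
Ratio = γ = 1/√(1 - 0.78²) = 1.598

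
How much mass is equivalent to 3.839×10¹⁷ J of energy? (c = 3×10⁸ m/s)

From E = mc², we get m = E/c²
c² = (3×10⁸)² = 9×10¹⁶ m²/s²
m = 3.839×10¹⁷ / 9×10¹⁶ = 4.266 kg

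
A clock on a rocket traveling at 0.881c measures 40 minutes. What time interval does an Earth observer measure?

Proper time Δt₀ = 40 minutes
γ = 1/√(1 - 0.881²) = 2.11365
Δt = γΔt₀ = 2.11365 × 40 = 84.55 minutes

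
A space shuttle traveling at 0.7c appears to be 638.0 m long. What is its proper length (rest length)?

Contracted length L = 638.0 m
γ = 1/√(1 - 0.7²) = 1.4003
L₀ = γL = 1.4003 × 638.0 = 893.4 m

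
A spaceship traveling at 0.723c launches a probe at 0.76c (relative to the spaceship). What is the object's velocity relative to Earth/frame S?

u = (u' + v)/(1 + u'v/c²)
Numerator: 0.76 + 0.723 = 1.483
Denominator: 1 + 0.54948 = 1.54948
u = 1.483/1.54948 = 0.9571c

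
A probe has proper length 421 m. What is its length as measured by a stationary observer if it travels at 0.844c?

Proper length L₀ = 421 m
γ = 1/√(1 - 0.844²) = 1.8645
L = L₀/γ = 421/1.8645 = 225.8 m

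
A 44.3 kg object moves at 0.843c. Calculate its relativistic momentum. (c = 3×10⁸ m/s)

γ = 1/√(1 - 0.843²) = 1.859
v = 0.843 × 3×10⁸ = 2.529×10⁸ m/s
p = γmv = 1.859 × 44.3 × 2.529×10⁸ = 2.083×10¹⁰ kg·m/s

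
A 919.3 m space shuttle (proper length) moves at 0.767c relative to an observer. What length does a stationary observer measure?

Proper length L₀ = 919.3 m
γ = 1/√(1 - 0.767²) = 1.5585
L = L₀/γ = 919.3/1.5585 = 589.9 m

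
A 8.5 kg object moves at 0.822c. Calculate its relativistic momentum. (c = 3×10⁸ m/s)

γ = 1/√(1 - 0.822²) = 1.756
v = 0.822 × 3×10⁸ = 2.466×10⁸ m/s
p = γmv = 1.756 × 8.5 × 2.466×10⁸ = 3.681×10⁹ kg·m/s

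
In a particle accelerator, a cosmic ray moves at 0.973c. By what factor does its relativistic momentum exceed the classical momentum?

p_rel = γmv, p_class = mv
Ratio = γ = 1/√(1 - 0.973²)
= 1/√(0.053271) = 4.333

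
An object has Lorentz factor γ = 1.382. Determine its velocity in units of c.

From γ = 1/√(1 - v²/c²):
1/γ² = 1/1.382² = 0.5236
v²/c² = 1 - 0.5236 = 0.4764
v/c = √(0.4764) = 0.6902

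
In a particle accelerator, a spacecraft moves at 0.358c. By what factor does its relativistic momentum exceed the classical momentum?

p_rel = γmv, p_class = mv
Ratio = γ = 1/√(1 - 0.358²)
= 1/√(0.871836) = 1.071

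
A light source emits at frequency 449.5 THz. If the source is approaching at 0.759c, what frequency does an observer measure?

β = v/c = 0.759
(1+β)/(1-β) = 1.759/0.241 = 7.2988
Doppler factor = √(7.2988) = 2.7016
f_obs = 449.5 × 2.7016 = 1214 THz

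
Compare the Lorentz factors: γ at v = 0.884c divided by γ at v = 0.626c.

γ₁ = 1/√(1 - 0.884²) = 2.139
γ₂ = 1/√(1 - 0.626²) = 1.282
γ₁/γ₂ = 2.139/1.282 = 1.668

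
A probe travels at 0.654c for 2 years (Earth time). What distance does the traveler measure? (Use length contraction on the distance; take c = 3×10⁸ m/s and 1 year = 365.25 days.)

Earth distance: d = v × t = 0.654c × 2 yr = 1.2383×10¹⁶ m
γ = 1.3219
d' = d/γ = 1.2383×10¹⁶/1.3219 = 9.368×10¹⁵ m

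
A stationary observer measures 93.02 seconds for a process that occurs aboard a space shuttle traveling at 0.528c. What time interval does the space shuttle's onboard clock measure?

Dilated time Δt = 93.02 seconds
γ = 1/√(1 - 0.528²) = 1.1775
Δt₀ = Δt/γ = 93.02/1.1775 = 79.00 seconds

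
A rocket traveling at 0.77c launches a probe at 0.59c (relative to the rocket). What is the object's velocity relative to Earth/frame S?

u = (u' + v)/(1 + u'v/c²)
Numerator: 0.59 + 0.77 = 1.36
Denominator: 1 + 0.4543 = 1.4543
u = 1.36/1.4543 = 0.9352c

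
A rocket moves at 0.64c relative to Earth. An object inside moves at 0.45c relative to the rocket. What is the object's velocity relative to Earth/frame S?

u = (u' + v)/(1 + u'v/c²)
Numerator: 0.45 + 0.64 = 1.09
Denominator: 1 + 0.288 = 1.288
u = 1.09/1.288 = 0.8463c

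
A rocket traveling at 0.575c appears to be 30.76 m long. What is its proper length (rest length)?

Contracted length L = 30.76 m
γ = 1/√(1 - 0.575²) = 1.2223
L₀ = γL = 1.2223 × 30.76 = 37.60 m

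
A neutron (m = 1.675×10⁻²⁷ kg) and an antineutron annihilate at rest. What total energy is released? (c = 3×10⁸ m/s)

Both particles have the same rest mass, so total mass = 2m
E = 2m·c² = 2 × 1.675×10⁻²⁷ × (3×10⁸)²
= 2 × 1.675×10⁻²⁷ × 9×10¹⁶
= 3.015×10⁻¹⁰ J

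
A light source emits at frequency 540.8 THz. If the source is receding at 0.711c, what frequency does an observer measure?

β = v/c = 0.711
(1-β)/(1+β) = 0.289/1.711 = 0.1689
Doppler factor = √(0.1689) = 0.4110
f_obs = 540.8 × 0.4110 = 222.3 THz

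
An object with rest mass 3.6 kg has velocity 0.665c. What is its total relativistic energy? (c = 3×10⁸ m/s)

γ = 1/√(1 - 0.665²) = 1.339
mc² = 3.6 × (3×10⁸)² = 3.240×10¹⁷ J
E = γmc² = 1.339 × 3.240×10¹⁷ = 4.338×10¹⁷ J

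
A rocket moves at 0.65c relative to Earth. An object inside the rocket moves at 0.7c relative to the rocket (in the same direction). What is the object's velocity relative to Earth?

u = (u' + v)/(1 + u'v/c²)
Numerator: 0.7 + 0.65 = 1.35
Denominator: 1 + 0.455 = 1.455
u = 1.35/1.455 = 0.9278c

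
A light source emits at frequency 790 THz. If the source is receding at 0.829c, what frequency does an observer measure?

β = v/c = 0.829
(1-β)/(1+β) = 0.171/1.829 = 0.09349
Doppler factor = √(0.09349) = 0.3058
f_obs = 790 × 0.3058 = 241.6 THz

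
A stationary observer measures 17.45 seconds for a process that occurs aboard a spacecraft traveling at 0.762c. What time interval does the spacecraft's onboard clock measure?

Dilated time Δt = 17.45 seconds
γ = 1/√(1 - 0.762²) = 1.544
Δt₀ = Δt/γ = 17.45/1.544 = 11.30 seconds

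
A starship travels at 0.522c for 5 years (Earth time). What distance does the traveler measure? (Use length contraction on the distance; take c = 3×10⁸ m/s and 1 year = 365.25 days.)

Earth distance: d = v × t = 0.522c × 5 yr = 2.471×10¹⁶ m
γ = 1.172
d' = d/γ = 2.471×10¹⁶/1.172 = 2.108×10¹⁶ m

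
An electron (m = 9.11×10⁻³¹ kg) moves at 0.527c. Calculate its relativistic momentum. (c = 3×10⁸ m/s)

γ = 1/√(1 - 0.527²) = 1.177
v = 0.527 × 3×10⁸ = 1.581×10⁸ m/s
p = γmv = 1.177 × 9.11×10⁻³¹ × 1.581×10⁸ = 1.695×10⁻²² kg·m/s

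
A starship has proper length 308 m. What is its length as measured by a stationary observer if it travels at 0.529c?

Proper length L₀ = 308 m
γ = 1/√(1 - 0.529²) = 1.1784
L = L₀/γ = 308/1.1784 = 261.4 m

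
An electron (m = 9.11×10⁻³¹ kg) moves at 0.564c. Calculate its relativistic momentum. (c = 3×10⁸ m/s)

γ = 1/√(1 - 0.564²) = 1.211
v = 0.564 × 3×10⁸ = 1.692×10⁸ m/s
p = γmv = 1.211 × 9.11×10⁻³¹ × 1.692×10⁸ = 1.867×10⁻²² kg·m/s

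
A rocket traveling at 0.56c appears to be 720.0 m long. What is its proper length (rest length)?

Contracted length L = 720.0 m
γ = 1/√(1 - 0.56²) = 1.207
L₀ = γL = 1.207 × 720.0 = 869.0 m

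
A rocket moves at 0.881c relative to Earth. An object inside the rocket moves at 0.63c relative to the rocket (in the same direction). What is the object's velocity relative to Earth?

u = (u' + v)/(1 + u'v/c²)
Numerator: 0.63 + 0.881 = 1.511
Denominator: 1 + 0.55503 = 1.55503
u = 1.511/1.55503 = 0.9717c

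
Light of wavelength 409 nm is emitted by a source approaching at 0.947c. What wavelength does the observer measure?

β = 0.947
Wavelength Doppler factor = √(0.053/1.947) = √(0.027221) = 0.16499
λ_obs = 409 × 0.16499 = 67.48 nm (blueshift)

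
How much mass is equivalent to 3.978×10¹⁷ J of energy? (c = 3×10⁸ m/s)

From E = mc², we get m = E/c²
c² = (3×10⁸)² = 9×10¹⁶ m²/s²
m = 3.978×10¹⁷ / 9×10¹⁶ = 4.420 kg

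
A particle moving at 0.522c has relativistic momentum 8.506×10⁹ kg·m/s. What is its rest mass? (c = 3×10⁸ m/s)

γ = 1/√(1 - 0.522²) = 1.1724
v = 0.522 × 3×10⁸ = 1.566×10⁸ m/s
m = p/(γv) = 8.506×10⁹/(1.1724 × 1.566×10⁸) = 46.33 kg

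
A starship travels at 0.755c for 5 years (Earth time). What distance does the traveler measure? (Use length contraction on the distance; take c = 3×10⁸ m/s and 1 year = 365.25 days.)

Earth distance: d = v × t = 0.755c × 5 yr = 3.57390×10¹⁶ m
γ = 1.52503
d' = d/γ = 3.57390×10¹⁶/1.52503 = 2.343×10¹⁶ m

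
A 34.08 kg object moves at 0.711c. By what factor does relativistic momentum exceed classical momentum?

p_rel = γmv, p_class = mv
Ratio = γ = 1/√(1 - 0.711²) = 1.422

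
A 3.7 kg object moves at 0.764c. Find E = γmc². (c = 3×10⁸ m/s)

γ = 1/√(1 - 0.764²) = 1.5499
mc² = 3.7 × (3×10⁸)² = 3.330×10¹⁷ J
E = γmc² = 1.5499 × 3.330×10¹⁷ = 5.161×10¹⁷ J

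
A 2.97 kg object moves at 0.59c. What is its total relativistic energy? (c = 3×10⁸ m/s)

γ = 1/√(1 - 0.59²) = 1.2385
mc² = 2.97 × (3×10⁸)² = 2.673×10¹⁷ J
E = γmc² = 1.2385 × 2.673×10¹⁷ = 3.311×10¹⁷ J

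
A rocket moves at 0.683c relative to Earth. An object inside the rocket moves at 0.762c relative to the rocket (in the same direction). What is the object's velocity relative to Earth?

u = (u' + v)/(1 + u'v/c²)
Numerator: 0.762 + 0.683 = 1.445
Denominator: 1 + 0.520446 = 1.520446
u = 1.445/1.520446 = 0.9504c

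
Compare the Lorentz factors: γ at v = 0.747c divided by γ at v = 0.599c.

γ₁ = 1/√(1 - 0.747²) = 1.504
γ₂ = 1/√(1 - 0.599²) = 1.249
γ₁/γ₂ = 1.504/1.249 = 1.204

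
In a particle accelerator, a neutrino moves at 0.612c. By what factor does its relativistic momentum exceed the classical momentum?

p_rel = γmv, p_class = mv
Ratio = γ = 1/√(1 - 0.612²)
= 1/√(0.625456) = 1.264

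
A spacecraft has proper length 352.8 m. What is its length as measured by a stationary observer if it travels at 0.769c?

Proper length L₀ = 352.8 m
γ = 1/√(1 - 0.769²) = 1.5643
L = L₀/γ = 352.8/1.5643 = 225.5 m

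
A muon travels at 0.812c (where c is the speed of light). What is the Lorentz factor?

v/c = 0.812, so (v/c)² = 0.659344
1 - (v/c)² = 0.340656
γ = 1/√(0.340656) = 1.713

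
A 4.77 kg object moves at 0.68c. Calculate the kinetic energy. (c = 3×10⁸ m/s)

γ = 1/√(1 - 0.68²) = 1.3639
γ - 1 = 0.3639
KE = (γ-1)mc² = 0.3639 × 4.77 × (3×10⁸)² = 1.562×10¹⁷ J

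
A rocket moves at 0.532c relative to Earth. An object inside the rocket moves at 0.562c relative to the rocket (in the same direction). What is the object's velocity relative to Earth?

u = (u' + v)/(1 + u'v/c²)
Numerator: 0.562 + 0.532 = 1.094
Denominator: 1 + 0.298984 = 1.298984
u = 1.094/1.298984 = 0.8422c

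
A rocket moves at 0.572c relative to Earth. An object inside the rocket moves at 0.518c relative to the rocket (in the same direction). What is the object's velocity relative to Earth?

u = (u' + v)/(1 + u'v/c²)
Numerator: 0.518 + 0.572 = 1.09
Denominator: 1 + 0.296296 = 1.296296
u = 1.09/1.296296 = 0.8409c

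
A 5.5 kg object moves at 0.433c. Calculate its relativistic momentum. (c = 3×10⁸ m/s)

γ = 1/√(1 - 0.433²) = 1.1094
v = 0.433 × 3×10⁸ = 1.299×10⁸ m/s
p = γmv = 1.1094 × 5.5 × 1.299×10⁸ = 7.926×10⁸ kg·m/s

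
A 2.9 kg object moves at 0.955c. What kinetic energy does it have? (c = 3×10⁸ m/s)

γ = 1/√(1 - 0.955²) = 3.3715
γ - 1 = 2.3715
KE = (γ-1)mc² = 2.3715 × 2.9 × (3×10⁸)² = 6.190×10¹⁷ J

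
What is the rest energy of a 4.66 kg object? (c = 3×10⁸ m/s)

c² = (3×10⁸)² = 9.000×10¹⁶ m²/s²
E₀ = mc² = 4.66 × 9.000×10¹⁶ = 4.194×10¹⁷ J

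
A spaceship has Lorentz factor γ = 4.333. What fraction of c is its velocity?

From γ = 1/√(1 - v²/c²):
1/γ² = 1/4.333² = 0.05326
v²/c² = 1 - 0.05326 = 0.9467
v/c = √(0.9467) = 0.9730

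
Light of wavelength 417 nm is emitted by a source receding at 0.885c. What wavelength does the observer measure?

β = 0.885
Wavelength Doppler factor = √(1.885/0.115) = √(16.391) = 4.049
λ_obs = 417 × 4.049 = 1688 nm (redshift)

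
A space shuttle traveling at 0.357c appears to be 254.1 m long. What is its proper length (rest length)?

Contracted length L = 254.1 m
γ = 1/√(1 - 0.357²) = 1.0705
L₀ = γL = 1.0705 × 254.1 = 272.0 m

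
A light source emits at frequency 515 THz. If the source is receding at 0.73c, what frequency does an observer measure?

β = v/c = 0.73
(1-β)/(1+β) = 0.27/1.73 = 0.1561
Doppler factor = √(0.1561) = 0.3951
f_obs = 515 × 0.3951 = 203.5 THz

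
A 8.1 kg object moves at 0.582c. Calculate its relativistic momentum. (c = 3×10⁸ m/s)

γ = 1/√(1 - 0.582²) = 1.2297
v = 0.582 × 3×10⁸ = 1.746×10⁸ m/s
p = γmv = 1.2297 × 8.1 × 1.746×10⁸ = 1.739×10⁹ kg·m/s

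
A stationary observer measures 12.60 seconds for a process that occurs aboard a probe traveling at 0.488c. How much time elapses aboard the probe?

Dilated time Δt = 12.60 seconds
γ = 1/√(1 - 0.488²) = 1.1457
Δt₀ = Δt/γ = 12.60/1.1457 = 11.00 seconds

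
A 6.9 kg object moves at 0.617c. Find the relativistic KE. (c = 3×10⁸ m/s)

γ = 1/√(1 - 0.617²) = 1.2707
γ - 1 = 0.2707
KE = (γ-1)mc² = 0.2707 × 6.9 × (3×10⁸)² = 1.681×10¹⁷ J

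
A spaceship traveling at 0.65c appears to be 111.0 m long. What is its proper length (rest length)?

Contracted length L = 111.0 m
γ = 1/√(1 - 0.65²) = 1.316
L₀ = γL = 1.316 × 111.0 = 146.1 m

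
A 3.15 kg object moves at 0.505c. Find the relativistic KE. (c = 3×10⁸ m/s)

γ = 1/√(1 - 0.505²) = 1.1586
γ - 1 = 0.1586
KE = (γ-1)mc² = 0.1586 × 3.15 × (3×10⁸)² = 4.496×10¹⁶ J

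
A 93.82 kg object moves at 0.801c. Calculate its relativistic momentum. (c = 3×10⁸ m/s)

γ = 1/√(1 - 0.801²) = 1.6704
v = 0.801 × 3×10⁸ = 2.403×10⁸ m/s
p = γmv = 1.6704 × 93.82 × 2.403×10⁸ = 3.766×10¹⁰ kg·m/s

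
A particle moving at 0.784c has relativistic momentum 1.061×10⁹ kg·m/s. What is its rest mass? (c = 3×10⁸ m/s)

γ = 1/√(1 - 0.784²) = 1.611
v = 0.784 × 3×10⁸ = 2.352×10⁸ m/s
m = p/(γv) = 1.061×10⁹/(1.611 × 2.352×10⁸) = 2.800 kg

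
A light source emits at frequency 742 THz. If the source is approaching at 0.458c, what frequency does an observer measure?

β = v/c = 0.458
(1+β)/(1-β) = 1.458/0.542 = 2.690
Doppler factor = √(2.690) = 1.640
f_obs = 742 × 1.640 = 1217 THz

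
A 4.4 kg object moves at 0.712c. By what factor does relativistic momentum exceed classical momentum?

p_rel = γmv, p_class = mv
Ratio = γ = 1/√(1 - 0.712²) = 1.424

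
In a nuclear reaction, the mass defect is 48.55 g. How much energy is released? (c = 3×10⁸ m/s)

Convert mass defect: Δm = 48.55 g = 0.04855 kg
E = Δm·c² = 0.04855 × (3×10⁸)²
= 0.04855 × 9×10¹⁶ = 4.370×10¹⁵ J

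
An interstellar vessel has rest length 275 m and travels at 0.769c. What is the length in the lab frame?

Proper length L₀ = 275 m
γ = 1/√(1 - 0.769²) = 1.564
L = L₀/γ = 275/1.564 = 175.8 m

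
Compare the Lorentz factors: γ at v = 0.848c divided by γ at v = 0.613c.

γ₁ = 1/√(1 - 0.848²) = 1.887
γ₂ = 1/√(1 - 0.613²) = 1.266
γ₁/γ₂ = 1.887/1.266 = 1.491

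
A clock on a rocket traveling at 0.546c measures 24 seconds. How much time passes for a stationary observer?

Proper time Δt₀ = 24 seconds
γ = 1/√(1 - 0.546²) = 1.1936
Δt = γΔt₀ = 1.1936 × 24 = 28.65 seconds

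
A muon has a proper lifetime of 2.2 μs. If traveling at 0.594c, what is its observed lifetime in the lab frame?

Proper lifetime τ₀ = 2.2 μs
γ = 1/√(1 - 0.594²) = 1.243
τ = γτ₀ = 1.243 × 2.2 μs = 2.735 μs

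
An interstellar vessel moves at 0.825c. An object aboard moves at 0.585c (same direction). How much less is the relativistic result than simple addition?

Classical: u' + v = 0.585 + 0.825 = 1.41c
Relativistic: u = (0.585 + 0.825)/(1 + 0.482625) = 1.41/1.482625 = 0.9510c
Difference: 1.41 - 0.9510 = 0.4590c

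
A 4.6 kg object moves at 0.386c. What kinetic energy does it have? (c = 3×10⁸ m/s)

γ = 1/√(1 - 0.386²) = 1.08401
γ - 1 = 0.08401
KE = (γ-1)mc² = 0.08401 × 4.6 × (3×10⁸)² = 3.478×10¹⁶ J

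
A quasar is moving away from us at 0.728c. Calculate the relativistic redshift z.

β = 0.728
(1+β)/(1-β) = 1.728/0.272 = 6.353
√(6.353) = 2.521
z = 2.521 - 1 = 1.521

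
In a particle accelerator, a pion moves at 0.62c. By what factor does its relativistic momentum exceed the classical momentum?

p_rel = γmv, p_class = mv
Ratio = γ = 1/√(1 - 0.62²)
= 1/√(0.6156) = 1.275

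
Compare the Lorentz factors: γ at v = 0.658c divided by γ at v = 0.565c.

γ₁ = 1/√(1 - 0.658²) = 1.328
γ₂ = 1/√(1 - 0.565²) = 1.212
γ₁/γ₂ = 1.328/1.212 = 1.096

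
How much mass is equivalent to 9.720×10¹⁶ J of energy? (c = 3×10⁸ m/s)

From E = mc², we get m = E/c²
c² = (3×10⁸)² = 9×10¹⁶ m²/s²
m = 9.720×10¹⁶ / 9×10¹⁶ = 1.080 kg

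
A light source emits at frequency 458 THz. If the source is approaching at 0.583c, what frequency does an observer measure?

β = v/c = 0.583
(1+β)/(1-β) = 1.583/0.417 = 3.7962
Doppler factor = √(3.7962) = 1.9484
f_obs = 458 × 1.9484 = 892.4 THz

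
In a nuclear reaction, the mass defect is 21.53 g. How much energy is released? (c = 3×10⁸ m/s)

Convert mass defect: Δm = 21.53 g = 0.02153 kg
E = Δm·c² = 0.02153 × (3×10⁸)²
= 0.02153 × 9×10¹⁶ = 1.938×10¹⁵ J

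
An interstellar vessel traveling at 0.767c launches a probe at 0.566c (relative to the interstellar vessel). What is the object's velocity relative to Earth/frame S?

u = (u' + v)/(1 + u'v/c²)
Numerator: 0.566 + 0.767 = 1.333
Denominator: 1 + 0.434122 = 1.434122
u = 1.333/1.434122 = 0.9295c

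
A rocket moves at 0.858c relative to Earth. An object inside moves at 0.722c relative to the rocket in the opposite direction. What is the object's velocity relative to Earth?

Object's velocity in rocket frame is u' = -0.722c
u = (u' + v)/(1 + u'v/c²) = (v - 0.722)/(1 - 0.722·v/c²)
Numerator: 0.858 - 0.722 = 0.136
Denominator: 1 - 0.619476 = 0.380524
u = 0.136/0.380524 = 0.3574c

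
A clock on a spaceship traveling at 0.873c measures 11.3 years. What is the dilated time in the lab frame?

Proper time Δt₀ = 11.3 years
γ = 1/√(1 - 0.873²) = 2.050
Δt = γΔt₀ = 2.050 × 11.3 = 23.17 years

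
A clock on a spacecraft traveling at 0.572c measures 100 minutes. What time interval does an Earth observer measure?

Proper time Δt₀ = 100 minutes
γ = 1/√(1 - 0.572²) = 1.219
Δt = γΔt₀ = 1.219 × 100 = 121.9 minutes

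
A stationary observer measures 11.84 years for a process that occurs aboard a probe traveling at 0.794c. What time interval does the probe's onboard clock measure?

Dilated time Δt = 11.84 years
γ = 1/√(1 - 0.794²) = 1.645
Δt₀ = Δt/γ = 11.84/1.645 = 7.198 years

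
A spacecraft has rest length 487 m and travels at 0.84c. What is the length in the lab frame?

Proper length L₀ = 487 m
γ = 1/√(1 - 0.84²) = 1.843
L = L₀/γ = 487/1.843 = 264.2 m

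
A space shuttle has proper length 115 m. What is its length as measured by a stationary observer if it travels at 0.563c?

Proper length L₀ = 115 m
γ = 1/√(1 - 0.563²) = 1.210
L = L₀/γ = 115/1.210 = 95.04 m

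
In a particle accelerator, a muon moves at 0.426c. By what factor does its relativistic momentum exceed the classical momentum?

p_rel = γmv, p_class = mv
Ratio = γ = 1/√(1 - 0.426²)
= 1/√(0.818524) = 1.105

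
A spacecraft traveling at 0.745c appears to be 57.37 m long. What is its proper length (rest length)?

Contracted length L = 57.37 m
γ = 1/√(1 - 0.745²) = 1.499
L₀ = γL = 1.499 × 57.37 = 86.00 m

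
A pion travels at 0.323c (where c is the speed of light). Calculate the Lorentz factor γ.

v/c = 0.323, so (v/c)² = 0.104329
1 - (v/c)² = 0.895671
γ = 1/√(0.895671) = 1.057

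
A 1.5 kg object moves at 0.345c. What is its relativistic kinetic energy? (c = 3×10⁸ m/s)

γ = 1/√(1 - 0.345²) = 1.065414
γ - 1 = 0.065414
KE = (γ-1)mc² = 0.065414 × 1.5 × (3×10⁸)² = 8.831×10¹⁵ J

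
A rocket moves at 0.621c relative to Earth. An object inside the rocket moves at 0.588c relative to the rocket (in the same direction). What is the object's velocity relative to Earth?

u = (u' + v)/(1 + u'v/c²)
Numerator: 0.588 + 0.621 = 1.209
Denominator: 1 + 0.365148 = 1.365148
u = 1.209/1.365148 = 0.8856c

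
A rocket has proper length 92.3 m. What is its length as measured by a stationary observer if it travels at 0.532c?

Proper length L₀ = 92.3 m
γ = 1/√(1 - 0.532²) = 1.181
L = L₀/γ = 92.3/1.181 = 78.15 m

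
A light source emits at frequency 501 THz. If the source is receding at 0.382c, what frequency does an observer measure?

β = v/c = 0.382
(1-β)/(1+β) = 0.618/1.382 = 0.4472
Doppler factor = √(0.4472) = 0.6687
f_obs = 501 × 0.6687 = 335.0 THz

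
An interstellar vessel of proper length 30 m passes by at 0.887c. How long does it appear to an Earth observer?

Proper length L₀ = 30 m
γ = 1/√(1 - 0.887²) = 2.166
L = L₀/γ = 30/2.166 = 13.85 m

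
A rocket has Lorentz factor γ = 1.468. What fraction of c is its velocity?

From γ = 1/√(1 - v²/c²):
1/γ² = 1/1.468² = 0.4640
v²/c² = 1 - 0.4640 = 0.5360
v/c = √(0.5360) = 0.7321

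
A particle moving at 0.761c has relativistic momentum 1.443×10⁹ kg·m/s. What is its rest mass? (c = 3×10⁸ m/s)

γ = 1/√(1 - 0.761²) = 1.5414
v = 0.761 × 3×10⁸ = 2.283×10⁸ m/s
m = p/(γv) = 1.443×10⁹/(1.5414 × 2.283×10⁸) = 4.101 kg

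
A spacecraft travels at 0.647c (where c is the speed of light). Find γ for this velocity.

v/c = 0.647, so (v/c)² = 0.418609
1 - (v/c)² = 0.581391
γ = 1/√(0.581391) = 1.311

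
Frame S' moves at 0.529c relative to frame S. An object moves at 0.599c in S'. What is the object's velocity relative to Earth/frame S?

u = (u' + v)/(1 + u'v/c²)
Numerator: 0.599 + 0.529 = 1.128
Denominator: 1 + 0.316871 = 1.316871
u = 1.128/1.316871 = 0.8566c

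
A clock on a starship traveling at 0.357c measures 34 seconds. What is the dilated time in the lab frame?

Proper time Δt₀ = 34 seconds
γ = 1/√(1 - 0.357²) = 1.0705
Δt = γΔt₀ = 1.0705 × 34 = 36.40 seconds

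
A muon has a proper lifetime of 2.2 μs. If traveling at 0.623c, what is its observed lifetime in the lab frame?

Proper lifetime τ₀ = 2.2 μs
γ = 1/√(1 - 0.623²) = 1.27841
τ = γτ₀ = 1.27841 × 2.2 μs = 2.813 μs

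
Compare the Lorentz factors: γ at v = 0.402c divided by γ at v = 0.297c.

γ₁ = 1/√(1 - 0.402²) = 1.092
γ₂ = 1/√(1 - 0.297²) = 1.047
γ₁/γ₂ = 1.092/1.047 = 1.043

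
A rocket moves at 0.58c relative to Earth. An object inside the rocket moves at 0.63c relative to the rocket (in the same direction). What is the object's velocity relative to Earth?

u = (u' + v)/(1 + u'v/c²)
Numerator: 0.63 + 0.58 = 1.21
Denominator: 1 + 0.3654 = 1.3654
u = 1.21/1.3654 = 0.8862c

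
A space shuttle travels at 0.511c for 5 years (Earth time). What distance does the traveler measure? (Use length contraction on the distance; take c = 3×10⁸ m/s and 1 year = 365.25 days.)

Earth distance: d = v × t = 0.511c × 5 yr = 2.4189×10¹⁶ m
γ = 1.1634
d' = d/γ = 2.4189×10¹⁶/1.1634 = 2.079×10¹⁶ m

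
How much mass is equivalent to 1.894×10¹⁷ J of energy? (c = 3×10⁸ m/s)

From E = mc², we get m = E/c²
c² = (3×10⁸)² = 9×10¹⁶ m²/s²
m = 1.894×10¹⁷ / 9×10¹⁶ = 2.104 kg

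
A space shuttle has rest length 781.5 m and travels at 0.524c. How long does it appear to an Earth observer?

Proper length L₀ = 781.5 m
γ = 1/√(1 - 0.524²) = 1.1741
L = L₀/γ = 781.5/1.1741 = 665.6 m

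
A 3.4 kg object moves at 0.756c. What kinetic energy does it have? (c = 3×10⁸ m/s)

γ = 1/√(1 - 0.756²) = 1.5277
γ - 1 = 0.5277
KE = (γ-1)mc² = 0.5277 × 3.4 × (3×10⁸)² = 1.615×10¹⁷ J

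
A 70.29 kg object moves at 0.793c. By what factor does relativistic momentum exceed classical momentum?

p_rel = γmv, p_class = mv
Ratio = γ = 1/√(1 - 0.793²) = 1.641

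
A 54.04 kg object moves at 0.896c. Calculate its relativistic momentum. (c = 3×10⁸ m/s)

γ = 1/√(1 - 0.896²) = 2.252
v = 0.896 × 3×10⁸ = 2.688×10⁸ m/s
p = γmv = 2.252 × 54.04 × 2.688×10⁸ = 3.271×10¹⁰ kg·m/s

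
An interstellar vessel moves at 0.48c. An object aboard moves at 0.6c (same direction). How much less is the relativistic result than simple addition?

Classical: u' + v = 0.6 + 0.48 = 1.08c
Relativistic: u = (0.6 + 0.48)/(1 + 0.288) = 1.08/1.288 = 0.8385c
Difference: 1.08 - 0.8385 = 0.2415c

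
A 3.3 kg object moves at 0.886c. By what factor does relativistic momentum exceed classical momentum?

p_rel = γmv, p_class = mv
Ratio = γ = 1/√(1 - 0.886²) = 2.157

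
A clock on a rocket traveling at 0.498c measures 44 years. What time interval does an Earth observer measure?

Proper time Δt₀ = 44 years
γ = 1/√(1 - 0.498²) = 1.1532
Δt = γΔt₀ = 1.1532 × 44 = 50.74 years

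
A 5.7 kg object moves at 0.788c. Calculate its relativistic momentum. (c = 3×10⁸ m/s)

γ = 1/√(1 - 0.788²) = 1.6242
v = 0.788 × 3×10⁸ = 2.364×10⁸ m/s
p = γmv = 1.6242 × 5.7 × 2.364×10⁸ = 2.189×10⁹ kg·m/s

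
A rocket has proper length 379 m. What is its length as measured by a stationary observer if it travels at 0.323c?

Proper length L₀ = 379 m
γ = 1/√(1 - 0.323²) = 1.0566
L = L₀/γ = 379/1.0566 = 358.7 m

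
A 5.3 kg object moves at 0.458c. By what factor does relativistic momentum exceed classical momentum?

p_rel = γmv, p_class = mv
Ratio = γ = 1/√(1 - 0.458²) = 1.125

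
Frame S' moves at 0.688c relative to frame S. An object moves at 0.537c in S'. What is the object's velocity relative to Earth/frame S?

u = (u' + v)/(1 + u'v/c²)
Numerator: 0.537 + 0.688 = 1.225
Denominator: 1 + 0.369456 = 1.369456
u = 1.225/1.369456 = 0.8945c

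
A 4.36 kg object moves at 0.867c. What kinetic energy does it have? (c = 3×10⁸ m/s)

γ = 1/√(1 - 0.867²) = 2.007
γ - 1 = 1.007
KE = (γ-1)mc² = 1.007 × 4.36 × (3×10⁸)² = 3.951×10¹⁷ J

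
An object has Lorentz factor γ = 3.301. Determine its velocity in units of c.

From γ = 1/√(1 - v²/c²):
1/γ² = 1/3.301² = 0.09177
v²/c² = 1 - 0.09177 = 0.9082
v/c = √(0.9082) = 0.9530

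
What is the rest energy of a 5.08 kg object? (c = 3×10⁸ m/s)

c² = (3×10⁸)² = 9.000×10¹⁶ m²/s²
E₀ = mc² = 5.08 × 9.000×10¹⁶ = 4.572×10¹⁷ J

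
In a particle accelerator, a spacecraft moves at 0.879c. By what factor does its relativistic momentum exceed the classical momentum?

p_rel = γmv, p_class = mv
Ratio = γ = 1/√(1 - 0.879²)
= 1/√(0.227359) = 2.097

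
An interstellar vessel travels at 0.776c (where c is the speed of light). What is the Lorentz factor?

v/c = 0.776, so (v/c)² = 0.602176
1 - (v/c)² = 0.397824
γ = 1/√(0.397824) = 1.585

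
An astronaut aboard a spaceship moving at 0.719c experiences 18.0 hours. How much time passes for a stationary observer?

Proper time Δt₀ = 18.0 hours
γ = 1/√(1 - 0.719²) = 1.439
Δt = γΔt₀ = 1.439 × 18.0 = 25.90 hours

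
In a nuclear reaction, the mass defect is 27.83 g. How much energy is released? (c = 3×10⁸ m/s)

Convert mass defect: Δm = 27.83 g = 0.02783 kg
E = Δm·c² = 0.02783 × (3×10⁸)²
= 0.02783 × 9×10¹⁶ = 2.505×10¹⁵ J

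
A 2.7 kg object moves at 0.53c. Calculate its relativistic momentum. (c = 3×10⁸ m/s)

γ = 1/√(1 - 0.53²) = 1.17925
v = 0.53 × 3×10⁸ = 1.590×10⁸ m/s
p = γmv = 1.17925 × 2.7 × 1.590×10⁸ = 5.063×10⁸ kg·m/s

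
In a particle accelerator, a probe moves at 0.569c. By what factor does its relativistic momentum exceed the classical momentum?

p_rel = γmv, p_class = mv
Ratio = γ = 1/√(1 - 0.569²)
= 1/√(0.676239) = 1.216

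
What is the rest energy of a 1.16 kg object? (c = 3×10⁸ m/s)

c² = (3×10⁸)² = 9.000×10¹⁶ m²/s²
E₀ = mc² = 1.16 × 9.000×10¹⁶ = 1.044×10¹⁷ J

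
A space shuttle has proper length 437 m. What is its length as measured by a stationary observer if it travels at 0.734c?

Proper length L₀ = 437 m
γ = 1/√(1 - 0.734²) = 1.4724
L = L₀/γ = 437/1.4724 = 296.8 m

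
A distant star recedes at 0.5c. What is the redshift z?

β = 0.5
(1+β)/(1-β) = 1.5/0.5 = 3.000
√(3.000) = 1.7321
z = 1.7321 - 1 = 0.7321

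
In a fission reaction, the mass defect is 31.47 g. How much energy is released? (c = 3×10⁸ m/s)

Convert mass defect: Δm = 31.47 g = 0.03147 kg
E = Δm·c² = 0.03147 × (3×10⁸)²
= 0.03147 × 9×10¹⁶ = 2.832×10¹⁵ J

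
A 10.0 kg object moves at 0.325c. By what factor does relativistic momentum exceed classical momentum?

p_rel = γmv, p_class = mv
Ratio = γ = 1/√(1 - 0.325²) = 1.057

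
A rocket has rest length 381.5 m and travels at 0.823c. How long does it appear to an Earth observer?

Proper length L₀ = 381.5 m
γ = 1/√(1 - 0.823²) = 1.7604
L = L₀/γ = 381.5/1.7604 = 216.7 m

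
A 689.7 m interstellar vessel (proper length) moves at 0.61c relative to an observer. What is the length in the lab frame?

Proper length L₀ = 689.7 m
γ = 1/√(1 - 0.61²) = 1.262
L = L₀/γ = 689.7/1.262 = 546.5 m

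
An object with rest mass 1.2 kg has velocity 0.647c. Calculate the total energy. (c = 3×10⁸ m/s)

γ = 1/√(1 - 0.647²) = 1.311
mc² = 1.2 × (3×10⁸)² = 1.080×10¹⁷ J
E = γmc² = 1.311 × 1.080×10¹⁷ = 1.416×10¹⁷ J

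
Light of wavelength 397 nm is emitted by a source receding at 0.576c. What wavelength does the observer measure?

β = 0.576
Wavelength Doppler factor = √(1.576/0.424) = √(3.717) = 1.928
λ_obs = 397 × 1.928 = 765.4 nm (redshift)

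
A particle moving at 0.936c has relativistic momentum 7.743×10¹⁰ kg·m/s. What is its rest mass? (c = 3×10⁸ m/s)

γ = 1/√(1 - 0.936²) = 2.841
v = 0.936 × 3×10⁸ = 2.808×10⁸ m/s
m = p/(γv) = 7.743×10¹⁰/(2.841 × 2.808×10⁸) = 97.06 kg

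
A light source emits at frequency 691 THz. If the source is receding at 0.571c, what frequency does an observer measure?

β = v/c = 0.571
(1-β)/(1+β) = 0.429/1.571 = 0.2731
Doppler factor = √(0.2731) = 0.5226
f_obs = 691 × 0.5226 = 361.1 THz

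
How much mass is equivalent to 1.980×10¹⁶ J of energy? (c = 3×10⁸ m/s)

From E = mc², we get m = E/c²
c² = (3×10⁸)² = 9×10¹⁶ m²/s²
m = 1.980×10¹⁶ / 9×10¹⁶ = 0.2200 kg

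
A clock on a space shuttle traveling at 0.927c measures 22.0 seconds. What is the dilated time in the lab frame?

Proper time Δt₀ = 22.0 seconds
γ = 1/√(1 - 0.927²) = 2.6662
Δt = γΔt₀ = 2.6662 × 22.0 = 58.66 seconds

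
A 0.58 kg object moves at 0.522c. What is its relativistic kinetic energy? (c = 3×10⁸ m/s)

γ = 1/√(1 - 0.522²) = 1.17241
γ - 1 = 0.17241
KE = (γ-1)mc² = 0.17241 × 0.58 × (3×10⁸)² = 9.000×10¹⁵ J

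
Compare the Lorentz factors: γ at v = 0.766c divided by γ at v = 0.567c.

γ₁ = 1/√(1 - 0.766²) = 1.5556
γ₂ = 1/√(1 - 0.567²) = 1.2140
γ₁/γ₂ = 1.5556/1.2140 = 1.281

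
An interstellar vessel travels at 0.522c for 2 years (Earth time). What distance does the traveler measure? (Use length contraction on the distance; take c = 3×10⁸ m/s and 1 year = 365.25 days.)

Earth distance: d = v × t = 0.522c × 2 yr = 9.8838×10¹⁵ m
γ = 1.1724
d' = d/γ = 9.8838×10¹⁵/1.1724 = 8.430×10¹⁵ m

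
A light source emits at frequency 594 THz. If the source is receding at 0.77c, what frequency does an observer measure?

β = v/c = 0.77
(1-β)/(1+β) = 0.23/1.77 = 0.12994
Doppler factor = √(0.12994) = 0.3605
f_obs = 594 × 0.3605 = 214.1 THz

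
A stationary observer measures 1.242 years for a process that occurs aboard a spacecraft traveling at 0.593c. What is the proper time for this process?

Dilated time Δt = 1.242 years
γ = 1/√(1 - 0.593²) = 1.242
Δt₀ = Δt/γ = 1.242/1.242 = 1.000 years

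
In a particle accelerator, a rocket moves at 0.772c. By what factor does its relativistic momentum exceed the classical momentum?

p_rel = γmv, p_class = mv
Ratio = γ = 1/√(1 - 0.772²)
= 1/√(0.404016) = 1.573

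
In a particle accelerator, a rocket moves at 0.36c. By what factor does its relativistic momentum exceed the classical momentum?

p_rel = γmv, p_class = mv
Ratio = γ = 1/√(1 - 0.36²)
= 1/√(0.8704) = 1.072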